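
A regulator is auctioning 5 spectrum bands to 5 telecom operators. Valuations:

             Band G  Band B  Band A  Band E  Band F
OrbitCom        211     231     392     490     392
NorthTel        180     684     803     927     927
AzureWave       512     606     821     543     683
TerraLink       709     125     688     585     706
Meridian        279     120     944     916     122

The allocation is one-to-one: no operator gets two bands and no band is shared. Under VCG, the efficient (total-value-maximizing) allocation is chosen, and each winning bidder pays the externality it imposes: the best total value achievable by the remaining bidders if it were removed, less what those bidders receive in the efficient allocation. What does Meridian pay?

Efficient allocation: OrbitCom→Band E ($490M), NorthTel→Band F ($927M), AzureWave→Band B ($606M), TerraLink→Band G ($709M), Meridian→Band A ($944M); total welfare W = $3676M.
Meridian receives Band A at value $944M, so the others get W − 944 = $2732M.
Without Meridian: best allocation of the remaining 4 bidders over all 5 bands is OrbitCom→Band E ($490M), NorthTel→Band F ($927M), AzureWave→Band A ($821M), TerraLink→Band G ($709M), total $2947M.
VCG payment = (others' best without Meridian) − (others' welfare with Meridian) = 2947 − 2732 = $215M.

Meridian pays $215M.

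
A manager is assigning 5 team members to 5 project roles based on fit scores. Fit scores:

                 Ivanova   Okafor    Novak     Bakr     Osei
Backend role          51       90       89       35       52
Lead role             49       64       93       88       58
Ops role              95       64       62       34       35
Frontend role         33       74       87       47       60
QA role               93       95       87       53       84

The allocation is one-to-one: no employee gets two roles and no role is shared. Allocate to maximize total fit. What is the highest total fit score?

Maximum total: 444 pts

Optimal: Ivanova→Ops role (95 pts), Okafor→Backend role (90 pts), Novak→Frontend role (87 pts), Bakr→Lead role (88 pts), Osei→QA role (84 pts) — total 95+90+87+88+84 = 444 pts.
Max-entry greedy (repeatedly take the single best remaining cell) gives 378 pts, worse by 66.
No other one-to-one assignment exceeds 444 pts.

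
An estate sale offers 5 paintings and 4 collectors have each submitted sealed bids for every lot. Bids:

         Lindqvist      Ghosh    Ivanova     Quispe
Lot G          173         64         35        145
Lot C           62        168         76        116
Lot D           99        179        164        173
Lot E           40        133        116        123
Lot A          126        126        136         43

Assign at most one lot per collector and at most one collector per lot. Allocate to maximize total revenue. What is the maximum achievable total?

Optimal: Lindqvist→Lot G ($173), Ghosh→Lot C ($168), Ivanova→Lot A ($136), Quispe→Lot D ($173) — total 173+168+136+173 = $650.
Row-greedy (each collector in turn takes its best remaining lot) gives $611, worse by 39.
Next-best assignment: Lindqvist→Lot G, Ghosh→Lot C, Ivanova→Lot E, Quispe→Lot D = $630.

Maximum total: $650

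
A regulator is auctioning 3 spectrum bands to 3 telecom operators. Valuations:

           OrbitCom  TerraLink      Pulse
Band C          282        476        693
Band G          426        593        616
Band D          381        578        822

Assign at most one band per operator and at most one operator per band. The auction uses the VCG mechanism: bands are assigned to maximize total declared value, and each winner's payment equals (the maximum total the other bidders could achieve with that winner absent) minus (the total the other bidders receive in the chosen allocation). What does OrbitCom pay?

OrbitCom pays $117M.

Efficient allocation: OrbitCom→Band G ($426M), TerraLink→Band C ($476M), Pulse→Band D ($822M); total welfare W = $1724M.
OrbitCom receives Band G at value $426M, so the others get W − 426 = $1298M.
Without OrbitCom: best allocation of the remaining 2 bidders over all 3 bands is TerraLink→Band G ($593M), Pulse→Band D ($822M), total $1415M.
VCG payment = (others' best without OrbitCom) − (others' welfare with OrbitCom) = 1415 − 1298 = $117M.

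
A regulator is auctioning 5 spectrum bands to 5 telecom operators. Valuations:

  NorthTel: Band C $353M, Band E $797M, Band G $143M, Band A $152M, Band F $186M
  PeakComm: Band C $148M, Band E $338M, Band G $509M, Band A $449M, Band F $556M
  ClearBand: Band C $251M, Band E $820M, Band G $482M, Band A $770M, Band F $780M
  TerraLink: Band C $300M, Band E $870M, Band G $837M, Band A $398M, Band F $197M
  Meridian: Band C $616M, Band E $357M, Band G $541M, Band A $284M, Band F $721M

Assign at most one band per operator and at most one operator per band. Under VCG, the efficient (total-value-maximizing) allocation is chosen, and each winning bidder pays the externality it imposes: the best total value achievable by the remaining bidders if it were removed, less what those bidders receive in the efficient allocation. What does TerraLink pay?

TerraLink pays $58M.

Efficient allocation: NorthTel→Band E ($797M), PeakComm→Band F ($556M), ClearBand→Band A ($770M), TerraLink→Band G ($837M), Meridian→Band C ($616M); total welfare W = $3576M.
TerraLink receives Band G at value $837M, so the others get W − 837 = $2739M.
Without TerraLink: best allocation of the remaining 4 bidders over all 5 bands is NorthTel→Band E ($797M), PeakComm→Band G ($509M), ClearBand→Band A ($770M), Meridian→Band F ($721M), total $2797M.
VCG payment = (others' best without TerraLink) − (others' welfare with TerraLink) = 2797 − 2739 = $58M.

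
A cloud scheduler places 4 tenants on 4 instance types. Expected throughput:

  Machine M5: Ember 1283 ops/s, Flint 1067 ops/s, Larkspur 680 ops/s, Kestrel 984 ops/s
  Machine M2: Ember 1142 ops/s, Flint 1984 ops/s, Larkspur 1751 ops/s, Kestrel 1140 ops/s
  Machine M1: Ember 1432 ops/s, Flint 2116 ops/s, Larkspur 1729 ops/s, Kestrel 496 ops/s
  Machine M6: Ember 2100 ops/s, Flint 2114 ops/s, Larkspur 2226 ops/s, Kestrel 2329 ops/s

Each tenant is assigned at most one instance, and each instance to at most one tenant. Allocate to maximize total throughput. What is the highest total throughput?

Max total: 7479 ops/s

This is a one-to-one assignment (maximum-weight bipartite matching).
Optimal: Ember→Machine M5 (1283 ops/s), Flint→Machine M1 (2116 ops/s), Larkspur→Machine M2 (1751 ops/s), Kestrel→Machine M6 (2329 ops/s) — total 1283+2116+1751+2329 = 7479 ops/s.
Column-greedy (each instance in turn goes to its best remaining tenant) gives 7325 ops/s, worse by 154.
Next-best assignment: Ember→Machine M5, Flint→Machine M2, Larkspur→Machine M1, Kestrel→Machine M6 = 7325 ops/s.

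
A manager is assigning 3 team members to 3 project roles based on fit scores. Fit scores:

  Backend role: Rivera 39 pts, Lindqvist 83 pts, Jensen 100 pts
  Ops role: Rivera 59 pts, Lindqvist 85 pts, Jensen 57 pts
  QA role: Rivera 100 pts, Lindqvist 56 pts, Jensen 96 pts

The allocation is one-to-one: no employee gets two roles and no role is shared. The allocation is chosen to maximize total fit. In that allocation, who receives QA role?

Rivera receives QA role.

This is a one-to-one assignment (maximum-weight bipartite matching).
Optimal: Rivera→QA role (100 pts), Lindqvist→Ops role (85 pts), Jensen→Backend role (100 pts) — total 100+85+100 = 285 pts.
Next-best assignment: Rivera→QA role, Lindqvist→Backend role, Jensen→Ops role = 240 pts.
Checked against all permutations: 285 pts is optimal.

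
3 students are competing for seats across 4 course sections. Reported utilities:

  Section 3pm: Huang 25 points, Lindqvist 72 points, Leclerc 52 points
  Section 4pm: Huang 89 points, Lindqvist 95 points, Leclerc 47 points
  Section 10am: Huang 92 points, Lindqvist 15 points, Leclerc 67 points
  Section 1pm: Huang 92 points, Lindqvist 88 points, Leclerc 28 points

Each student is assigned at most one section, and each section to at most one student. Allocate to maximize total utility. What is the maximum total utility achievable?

Maximum total: 254 points

Optimal: Huang→Section 1pm (92 points), Lindqvist→Section 4pm (95 points), Leclerc→Section 10am (67 points) — total 92+95+67 = 254 points.
Column-greedy (each section in turn goes to its best remaining student) gives 228 points, worse by 26.
Swapping Leclerc↔Huang (Leclerc→Section 1pm 28 points, Huang→Section 10am 92 points) loses 39.
Every other assignment is strictly worse.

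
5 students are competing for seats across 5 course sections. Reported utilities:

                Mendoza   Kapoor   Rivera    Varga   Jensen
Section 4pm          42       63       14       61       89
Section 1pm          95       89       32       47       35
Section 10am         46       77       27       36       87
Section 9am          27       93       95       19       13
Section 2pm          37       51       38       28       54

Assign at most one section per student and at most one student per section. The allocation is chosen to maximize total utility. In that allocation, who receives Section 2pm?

Kapoor receives Section 2pm.

Optimal: Mendoza→Section 1pm (95 points), Kapoor→Section 2pm (51 points), Rivera→Section 9am (95 points), Varga→Section 4pm (61 points), Jensen→Section 10am (87 points) — total 95+51+95+61+87 = 389 points.
Column-greedy (each section in turn goes to its best remaining student) gives 384 points, worse by 5.
Next-best assignment: Mendoza→Section 1pm, Kapoor→Section 10am, Rivera→Section 9am, Varga→Section 2pm, Jensen→Section 4pm = 384 points.
Swapping Varga↔Rivera (Varga→Section 9am 19 points, Rivera→Section 4pm 14 points) loses 123.
Kapoor's own top section is Section 9am (93 points), but forcing Kapoor→Section 9am and reassigning the rest optimally gives only 374 points — worse by 15.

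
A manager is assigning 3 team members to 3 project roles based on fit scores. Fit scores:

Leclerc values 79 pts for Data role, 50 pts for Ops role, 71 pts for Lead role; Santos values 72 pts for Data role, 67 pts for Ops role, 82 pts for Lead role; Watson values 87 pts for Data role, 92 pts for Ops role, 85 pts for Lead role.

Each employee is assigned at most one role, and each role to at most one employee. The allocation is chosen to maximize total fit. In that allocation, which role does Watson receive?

Watson receives Ops role.

Optimal: Leclerc→Data role (79 pts), Santos→Lead role (82 pts), Watson→Ops role (92 pts) — total 79+82+92 = 253 pts.
Column-greedy (each role in turn goes to its best remaining employee) gives 225 pts, worse by 28.
Every other assignment is strictly worse.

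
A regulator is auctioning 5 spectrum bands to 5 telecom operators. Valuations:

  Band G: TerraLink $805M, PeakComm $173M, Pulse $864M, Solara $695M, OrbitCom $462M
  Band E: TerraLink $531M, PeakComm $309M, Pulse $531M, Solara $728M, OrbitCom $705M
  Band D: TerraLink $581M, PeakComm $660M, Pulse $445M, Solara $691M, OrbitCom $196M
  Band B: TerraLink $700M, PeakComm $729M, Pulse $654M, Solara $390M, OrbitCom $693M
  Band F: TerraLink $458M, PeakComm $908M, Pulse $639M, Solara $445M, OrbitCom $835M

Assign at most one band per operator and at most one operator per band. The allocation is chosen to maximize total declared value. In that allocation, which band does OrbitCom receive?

Optimal: TerraLink→Band B ($700M), PeakComm→Band F ($908M), Pulse→Band G ($864M), Solara→Band D ($691M), OrbitCom→Band E ($705M) — total 700+908+864+691+705 = $3868M.
Max-entry greedy (repeatedly take the single best remaining cell) gives $3396M, worse by 472.
Next-best assignment: TerraLink→Band B, PeakComm→Band D, Pulse→Band G, Solara→Band E, OrbitCom→Band F = $3787M.
Every other assignment is strictly worse.
OrbitCom's own top band is Band F ($835M), but forcing OrbitCom→Band F and reassigning the rest optimally gives only $3787M — worse by 81.

OrbitCom receives Band E.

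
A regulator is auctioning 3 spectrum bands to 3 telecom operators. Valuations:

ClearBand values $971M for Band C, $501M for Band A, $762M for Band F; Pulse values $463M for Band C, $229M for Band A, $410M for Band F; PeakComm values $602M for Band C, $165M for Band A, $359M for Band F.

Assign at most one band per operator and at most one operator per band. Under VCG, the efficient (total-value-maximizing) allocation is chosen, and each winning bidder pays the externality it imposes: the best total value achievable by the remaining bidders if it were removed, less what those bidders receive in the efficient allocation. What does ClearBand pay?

ClearBand pays $181M.

Efficient allocation: ClearBand→Band F ($762M), Pulse→Band A ($229M), PeakComm→Band C ($602M); total welfare W = $1593M.
ClearBand receives Band F at value $762M, so the others get W − 762 = $831M.
Without ClearBand: best allocation of the remaining 2 bidders over all 3 bands is Pulse→Band F ($410M), PeakComm→Band C ($602M), total $1012M.
VCG payment = (others' best without ClearBand) − (others' welfare with ClearBand) = 1012 − 831 = $181M.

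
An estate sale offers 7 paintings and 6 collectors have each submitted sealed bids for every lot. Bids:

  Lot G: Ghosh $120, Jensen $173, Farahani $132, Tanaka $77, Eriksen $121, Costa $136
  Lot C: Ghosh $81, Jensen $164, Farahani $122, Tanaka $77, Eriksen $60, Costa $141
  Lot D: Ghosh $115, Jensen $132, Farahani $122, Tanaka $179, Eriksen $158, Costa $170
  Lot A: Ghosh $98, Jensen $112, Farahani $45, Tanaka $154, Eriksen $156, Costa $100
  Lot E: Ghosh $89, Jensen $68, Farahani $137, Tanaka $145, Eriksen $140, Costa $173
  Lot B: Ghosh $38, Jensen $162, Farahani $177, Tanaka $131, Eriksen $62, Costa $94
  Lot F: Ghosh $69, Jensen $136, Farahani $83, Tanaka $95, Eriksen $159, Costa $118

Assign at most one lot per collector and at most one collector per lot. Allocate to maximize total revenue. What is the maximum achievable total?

Optimal: Ghosh→Lot G ($120), Jensen→Lot C ($164), Farahani→Lot B ($177), Tanaka→Lot D ($179), Eriksen→Lot F ($159), Costa→Lot E ($173) — total 120+164+177+179+159+173 = $972.
Max-entry greedy (repeatedly take the single best remaining cell) gives $959, worse by 13.
Next-best assignment: Ghosh→Lot G, Jensen→Lot C, Farahani→Lot B, Tanaka→Lot D, Eriksen→Lot A, Costa→Lot E = $969.

Maximum total: $972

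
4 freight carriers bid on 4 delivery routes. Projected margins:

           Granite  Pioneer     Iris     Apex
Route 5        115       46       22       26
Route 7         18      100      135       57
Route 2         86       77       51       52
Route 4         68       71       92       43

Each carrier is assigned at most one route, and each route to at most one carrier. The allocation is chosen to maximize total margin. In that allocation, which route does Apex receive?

Apex receives Route 2.

Optimal: Granite→Route 5 ($115k), Pioneer→Route 4 ($71k), Iris→Route 7 ($135k), Apex→Route 2 ($52k) — total 115+71+135+52 = $373k.
Row-greedy (each carrier in turn takes its best remaining route) gives $359k, worse by 14.
Next-best assignment: Granite→Route 5, Pioneer→Route 2, Iris→Route 7, Apex→Route 4 = $370k.
Swapping Granite↔Iris (Granite→Route 7 $18k, Iris→Route 5 $22k) loses 210.
No other one-to-one assignment exceeds $373k.
Apex's own top route is Route 7 ($57k), but forcing Apex→Route 7 and reassigning the rest optimally gives only $341k — worse by 32.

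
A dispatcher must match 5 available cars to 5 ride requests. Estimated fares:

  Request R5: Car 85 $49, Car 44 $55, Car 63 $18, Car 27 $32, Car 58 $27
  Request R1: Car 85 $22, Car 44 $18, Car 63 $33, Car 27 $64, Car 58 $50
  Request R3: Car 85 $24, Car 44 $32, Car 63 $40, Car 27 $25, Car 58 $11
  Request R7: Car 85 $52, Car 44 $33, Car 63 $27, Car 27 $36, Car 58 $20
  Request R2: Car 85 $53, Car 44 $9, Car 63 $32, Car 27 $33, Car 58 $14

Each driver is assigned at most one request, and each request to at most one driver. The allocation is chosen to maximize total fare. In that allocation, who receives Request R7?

This is a one-to-one assignment (maximum-weight bipartite matching).
Optimal: Car 85→Request R2 ($53), Car 44→Request R5 ($55), Car 63→Request R3 ($40), Car 27→Request R7 ($36), Car 58→Request R1 ($50) — total 53+55+40+36+50 = $234.
Max-entry greedy (repeatedly take the single best remaining cell) gives $232, worse by 2.
Swapping Car 63↔Car 27 (Car 63→Request R7 $27, Car 27→Request R3 $25) loses 24.
No other one-to-one assignment exceeds $234.
Car 27's own top request is Request R1 ($64), but forcing Car 27→Request R1 and reassigning the rest optimally gives only $232 — worse by 2.

Car 27 receives Request R7.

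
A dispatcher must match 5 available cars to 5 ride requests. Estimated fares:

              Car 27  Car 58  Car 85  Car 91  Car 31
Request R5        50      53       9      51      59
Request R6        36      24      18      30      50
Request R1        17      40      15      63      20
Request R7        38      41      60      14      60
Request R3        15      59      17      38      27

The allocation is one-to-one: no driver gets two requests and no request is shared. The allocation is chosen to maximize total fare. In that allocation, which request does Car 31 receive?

This is the linear assignment problem.
Optimal: Car 27→Request R5 ($50), Car 58→Request R3 ($59), Car 85→Request R7 ($60), Car 91→Request R1 ($63), Car 31→Request R6 ($50) — total 50+59+60+63+50 = $282.
Column-greedy (each request in turn goes to its best remaining driver) gives $277, worse by 5.
Next-best assignment: Car 27→Request R6, Car 58→Request R3, Car 85→Request R7, Car 91→Request R1, Car 31→Request R5 = $277.
Swapping Car 27↔Car 91 (Car 27→Request R1 $17, Car 91→Request R5 $51) loses 45.
Car 31's own top request is Request R7 ($60), but forcing Car 31→Request R7 and reassigning the rest optimally gives only $250 — worse by 32.

Car 31 receives Request R6.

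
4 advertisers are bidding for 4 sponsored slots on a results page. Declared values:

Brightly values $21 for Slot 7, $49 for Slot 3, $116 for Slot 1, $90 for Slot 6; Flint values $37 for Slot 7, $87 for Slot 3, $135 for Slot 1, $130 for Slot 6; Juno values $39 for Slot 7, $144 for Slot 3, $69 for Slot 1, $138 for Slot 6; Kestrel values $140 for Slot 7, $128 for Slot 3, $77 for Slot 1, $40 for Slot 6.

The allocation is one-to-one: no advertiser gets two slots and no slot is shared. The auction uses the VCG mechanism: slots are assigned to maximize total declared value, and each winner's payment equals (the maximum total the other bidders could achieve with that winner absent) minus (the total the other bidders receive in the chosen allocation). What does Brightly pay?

Efficient allocation: Brightly→Slot 1 ($116), Flint→Slot 6 ($130), Juno→Slot 3 ($144), Kestrel→Slot 7 ($140); total welfare W = $530.
Brightly receives Slot 1 at value $116, so the others get W − 116 = $414.
Without Brightly: best allocation of the remaining 3 bidders over all 4 slots is Flint→Slot 1 ($135), Juno→Slot 3 ($144), Kestrel→Slot 7 ($140), total $419.
VCG payment = (others' best without Brightly) − (others' welfare with Brightly) = 419 − 414 = $5.

Brightly pays $5.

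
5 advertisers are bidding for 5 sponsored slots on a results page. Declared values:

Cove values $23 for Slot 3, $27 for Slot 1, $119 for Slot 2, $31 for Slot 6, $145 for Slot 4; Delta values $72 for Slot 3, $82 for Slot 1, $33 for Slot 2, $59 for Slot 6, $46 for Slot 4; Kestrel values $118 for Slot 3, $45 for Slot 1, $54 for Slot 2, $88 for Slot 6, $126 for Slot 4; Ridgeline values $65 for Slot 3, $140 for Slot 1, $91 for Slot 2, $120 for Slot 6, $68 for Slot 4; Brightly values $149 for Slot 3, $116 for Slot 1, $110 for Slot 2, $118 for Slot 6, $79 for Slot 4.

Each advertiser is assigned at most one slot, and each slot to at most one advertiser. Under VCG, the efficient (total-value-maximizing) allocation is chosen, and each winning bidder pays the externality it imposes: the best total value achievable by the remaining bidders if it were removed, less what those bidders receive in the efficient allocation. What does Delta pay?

Efficient allocation: Cove→Slot 2 ($119), Delta→Slot 1 ($82), Kestrel→Slot 4 ($126), Ridgeline→Slot 6 ($120), Brightly→Slot 3 ($149); total welfare W = $596.
Delta receives Slot 1 at value $82, so the others get W − 82 = $514.
Without Delta: best allocation of the remaining 4 bidders over all 5 slots is Cove→Slot 2 ($119), Kestrel→Slot 4 ($126), Ridgeline→Slot 1 ($140), Brightly→Slot 3 ($149), total $534.
VCG payment = (others' best without Delta) − (others' welfare with Delta) = 534 − 514 = $20.

Delta pays $20.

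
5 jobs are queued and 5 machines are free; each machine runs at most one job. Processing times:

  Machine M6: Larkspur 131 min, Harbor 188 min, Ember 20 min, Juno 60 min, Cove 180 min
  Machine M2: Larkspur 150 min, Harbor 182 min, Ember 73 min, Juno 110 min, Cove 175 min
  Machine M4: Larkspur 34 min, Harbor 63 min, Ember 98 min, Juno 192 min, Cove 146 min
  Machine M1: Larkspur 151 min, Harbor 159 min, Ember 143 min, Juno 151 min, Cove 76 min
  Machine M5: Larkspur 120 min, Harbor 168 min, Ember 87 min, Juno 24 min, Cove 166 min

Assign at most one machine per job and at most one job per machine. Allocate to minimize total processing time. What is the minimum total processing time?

Treat this as an assignment problem: match each job to one machine.
Optimal: Larkspur→Machine M2 (150 min), Harbor→Machine M4 (63 min), Ember→Machine M6 (20 min), Juno→Machine M5 (24 min), Cove→Machine M1 (76 min) — total 150+63+20+24+76 = 333 min.
Column-greedy (each machine in turn goes to its cheapest remaining job) gives 408 min, worse by 75.
Swapping Larkspur↔Cove (Larkspur→Machine M1 151 min, Cove→Machine M2 175 min) adds 100.
Checked against all permutations: 333 min is optimal.

Minimum total: 333 min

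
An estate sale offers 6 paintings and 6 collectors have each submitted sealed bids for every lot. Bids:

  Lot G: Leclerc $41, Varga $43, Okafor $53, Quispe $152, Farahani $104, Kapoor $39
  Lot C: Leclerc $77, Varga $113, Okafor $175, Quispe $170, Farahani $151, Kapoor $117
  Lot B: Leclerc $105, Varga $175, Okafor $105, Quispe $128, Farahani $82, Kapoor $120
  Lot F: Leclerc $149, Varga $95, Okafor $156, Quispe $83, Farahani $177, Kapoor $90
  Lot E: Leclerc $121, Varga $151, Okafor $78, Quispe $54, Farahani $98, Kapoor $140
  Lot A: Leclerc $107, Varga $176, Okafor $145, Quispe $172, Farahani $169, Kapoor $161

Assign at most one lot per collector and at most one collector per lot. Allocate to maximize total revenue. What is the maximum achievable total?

Max total: $961

Optimal: Leclerc→Lot E ($121), Varga→Lot B ($175), Okafor→Lot C ($175), Quispe→Lot G ($152), Farahani→Lot F ($177), Kapoor→Lot A ($161) — total 121+175+175+152+177+161 = $961.
Column-greedy (each lot in turn goes to its best remaining collector) gives $926, worse by 35.
Every other assignment is strictly worse.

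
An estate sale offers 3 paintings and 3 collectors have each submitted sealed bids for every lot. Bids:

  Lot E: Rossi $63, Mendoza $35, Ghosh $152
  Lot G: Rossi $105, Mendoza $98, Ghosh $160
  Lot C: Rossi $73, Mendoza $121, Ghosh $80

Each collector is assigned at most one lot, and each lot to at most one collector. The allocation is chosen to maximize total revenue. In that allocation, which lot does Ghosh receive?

Treat this as an assignment problem: match each collector to one lot.
Optimal: Rossi→Lot G ($105), Mendoza→Lot C ($121), Ghosh→Lot E ($152) — total 105+121+152 = $378.
Max-entry greedy (repeatedly take the single best remaining cell) gives $344, worse by 34.
Ghosh's own top lot is Lot G ($160), but forcing Ghosh→Lot G and reassigning the rest optimally gives only $344 — worse by 34.

Ghosh receives Lot E.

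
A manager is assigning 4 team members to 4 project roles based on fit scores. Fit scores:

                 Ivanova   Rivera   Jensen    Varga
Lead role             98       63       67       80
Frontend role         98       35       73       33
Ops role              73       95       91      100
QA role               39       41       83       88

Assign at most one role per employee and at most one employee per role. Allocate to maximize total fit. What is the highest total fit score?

Max total: 356 pts

Optimal: Ivanova→Frontend role (98 pts), Rivera→Ops role (95 pts), Jensen→QA role (83 pts), Varga→Lead role (80 pts) — total 98+95+83+80 = 356 pts.
Max-entry greedy (repeatedly take the single best remaining cell) gives 316 pts, worse by 40.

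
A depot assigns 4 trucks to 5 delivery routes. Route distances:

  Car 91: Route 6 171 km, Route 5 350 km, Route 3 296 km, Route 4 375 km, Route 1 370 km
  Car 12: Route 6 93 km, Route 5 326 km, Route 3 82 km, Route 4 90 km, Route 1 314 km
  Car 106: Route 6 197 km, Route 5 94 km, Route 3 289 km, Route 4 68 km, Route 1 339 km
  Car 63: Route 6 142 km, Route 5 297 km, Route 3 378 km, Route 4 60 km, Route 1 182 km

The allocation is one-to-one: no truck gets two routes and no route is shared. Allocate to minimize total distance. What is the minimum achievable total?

Optimal: Car 91→Route 6 (171 km), Car 12→Route 3 (82 km), Car 106→Route 5 (94 km), Car 63→Route 4 (60 km) — total 171+82+94+60 = 407 km.
Next-best assignment: Car 91→Route 6, Car 12→Route 3, Car 106→Route 4, Car 63→Route 1 = 503 km.

Min total: 407 km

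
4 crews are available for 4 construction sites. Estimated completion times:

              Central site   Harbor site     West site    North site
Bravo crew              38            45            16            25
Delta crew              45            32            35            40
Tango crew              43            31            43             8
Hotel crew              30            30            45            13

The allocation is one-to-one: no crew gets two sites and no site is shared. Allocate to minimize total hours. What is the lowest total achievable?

Min total: 86 hours

This is a one-to-one assignment (minimum-cost bipartite matching).
Optimal: Bravo crew→West site (16 hours), Delta crew→Harbor site (32 hours), Tango crew→North site (8 hours), Hotel crew→Central site (30 hours) — total 16+32+8+30 = 86 hours.
Column-greedy (each site in turn goes to its cheapest remaining crew) gives 117 hours, worse by 31.
Checked against all permutations: 86 hours is optimal.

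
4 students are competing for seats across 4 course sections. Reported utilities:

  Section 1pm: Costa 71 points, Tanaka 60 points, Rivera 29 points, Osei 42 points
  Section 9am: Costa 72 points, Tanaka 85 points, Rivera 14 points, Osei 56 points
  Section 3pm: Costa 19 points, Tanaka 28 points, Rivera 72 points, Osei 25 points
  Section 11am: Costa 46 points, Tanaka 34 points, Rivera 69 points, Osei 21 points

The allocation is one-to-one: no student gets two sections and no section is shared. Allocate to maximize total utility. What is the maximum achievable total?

Max total: 250 points

Treat this as an assignment problem: match each student to one section.
Optimal: Costa→Section 1pm (71 points), Tanaka→Section 9am (85 points), Rivera→Section 11am (69 points), Osei→Section 3pm (25 points) — total 71+85+69+25 = 250 points.
Max-entry greedy (repeatedly take the single best remaining cell) gives 249 points, worse by 1.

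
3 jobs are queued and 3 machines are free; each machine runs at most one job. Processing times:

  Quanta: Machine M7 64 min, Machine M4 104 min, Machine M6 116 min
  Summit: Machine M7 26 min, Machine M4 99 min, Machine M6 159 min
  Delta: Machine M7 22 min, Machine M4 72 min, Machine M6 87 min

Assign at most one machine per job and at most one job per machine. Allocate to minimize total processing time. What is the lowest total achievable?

Optimal: Quanta→Machine M6 (116 min), Summit→Machine M7 (26 min), Delta→Machine M4 (72 min) — total 116+26+72 = 214 min.
Row-greedy (each job in turn takes its cheapest remaining machine) gives 250 min, worse by 36.

Min total: 214 min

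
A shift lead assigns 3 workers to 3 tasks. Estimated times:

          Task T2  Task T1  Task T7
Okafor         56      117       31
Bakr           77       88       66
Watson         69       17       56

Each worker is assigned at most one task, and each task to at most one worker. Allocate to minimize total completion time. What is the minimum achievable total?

Minimum total: 125 min

This is a one-to-one assignment (minimum-cost bipartite matching).
Optimal: Okafor→Task T7 (31 min), Bakr→Task T2 (77 min), Watson→Task T1 (17 min) — total 31+77+17 = 125 min.
Column-greedy (each task in turn goes to its cheapest remaining worker) gives 139 min, worse by 14.
Next-best assignment: Okafor→Task T2, Bakr→Task T7, Watson→Task T1 = 139 min.
Every other assignment is strictly worse.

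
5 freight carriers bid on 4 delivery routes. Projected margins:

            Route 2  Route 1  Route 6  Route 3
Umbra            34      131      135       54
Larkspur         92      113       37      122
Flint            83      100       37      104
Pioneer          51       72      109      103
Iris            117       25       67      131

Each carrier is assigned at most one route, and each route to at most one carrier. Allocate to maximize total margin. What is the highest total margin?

Maximum total: $479k

Optimal: Iris→Route 2 ($117k), Umbra→Route 1 ($131k), Pioneer→Route 6 ($109k), Larkspur→Route 3 ($122k) — total 117+131+109+122 = $479k.
Row-greedy (each carrier in turn takes its best remaining route) gives $408k, worse by 71.
Next-best assignment: Iris→Route 2, Flint→Route 1, Umbra→Route 6, Larkspur→Route 3 = $474k.
Every other assignment is strictly worse.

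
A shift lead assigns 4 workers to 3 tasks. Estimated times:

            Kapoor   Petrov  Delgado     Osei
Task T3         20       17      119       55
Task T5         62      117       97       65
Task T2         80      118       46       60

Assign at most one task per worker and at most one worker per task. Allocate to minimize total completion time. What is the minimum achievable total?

Min total: 125 min

Optimal: Petrov→Task T3 (17 min), Kapoor→Task T5 (62 min), Delgado→Task T2 (46 min) — total 17+62+46 = 125 min.
Row-greedy (each worker in turn takes its cheapest remaining task) gives 183 min, worse by 58.
Swapping Kapoor↔Petrov (Kapoor→Task T3 20 min, Petrov→Task T5 117 min) adds 58.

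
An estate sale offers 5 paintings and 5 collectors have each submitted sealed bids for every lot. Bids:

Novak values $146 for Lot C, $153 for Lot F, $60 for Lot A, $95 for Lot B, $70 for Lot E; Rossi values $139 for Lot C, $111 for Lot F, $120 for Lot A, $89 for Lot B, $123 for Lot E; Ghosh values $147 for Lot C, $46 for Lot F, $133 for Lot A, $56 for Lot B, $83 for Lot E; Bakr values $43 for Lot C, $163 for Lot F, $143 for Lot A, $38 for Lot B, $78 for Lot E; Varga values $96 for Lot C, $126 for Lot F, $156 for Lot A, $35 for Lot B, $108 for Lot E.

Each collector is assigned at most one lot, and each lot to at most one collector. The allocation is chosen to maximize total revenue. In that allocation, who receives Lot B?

Optimal: Novak→Lot B ($95), Rossi→Lot E ($123), Ghosh→Lot C ($147), Bakr→Lot F ($163), Varga→Lot A ($156) — total 95+123+147+163+156 = $684.
Row-greedy (each collector in turn takes its best remaining lot) gives $538, worse by 146.
Novak's own top lot is Lot F ($153), but forcing Novak→Lot F and reassigning the rest optimally gives only $640 — worse by 44.

Novak receives Lot B.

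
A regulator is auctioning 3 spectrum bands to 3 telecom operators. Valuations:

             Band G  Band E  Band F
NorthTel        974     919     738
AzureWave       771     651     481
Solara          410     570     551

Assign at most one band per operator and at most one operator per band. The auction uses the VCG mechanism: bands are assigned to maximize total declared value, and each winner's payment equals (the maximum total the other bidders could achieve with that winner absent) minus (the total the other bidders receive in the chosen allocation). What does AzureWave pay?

AzureWave pays $74M.

Efficient allocation: NorthTel→Band E ($919M), AzureWave→Band G ($771M), Solara→Band F ($551M); total welfare W = $2241M.
AzureWave receives Band G at value $771M, so the others get W − 771 = $1470M.
Without AzureWave: best allocation of the remaining 2 bidders over all 3 bands is NorthTel→Band G ($974M), Solara→Band E ($570M), total $1544M.
VCG payment = (others' best without AzureWave) − (others' welfare with AzureWave) = 1544 − 1470 = $74M.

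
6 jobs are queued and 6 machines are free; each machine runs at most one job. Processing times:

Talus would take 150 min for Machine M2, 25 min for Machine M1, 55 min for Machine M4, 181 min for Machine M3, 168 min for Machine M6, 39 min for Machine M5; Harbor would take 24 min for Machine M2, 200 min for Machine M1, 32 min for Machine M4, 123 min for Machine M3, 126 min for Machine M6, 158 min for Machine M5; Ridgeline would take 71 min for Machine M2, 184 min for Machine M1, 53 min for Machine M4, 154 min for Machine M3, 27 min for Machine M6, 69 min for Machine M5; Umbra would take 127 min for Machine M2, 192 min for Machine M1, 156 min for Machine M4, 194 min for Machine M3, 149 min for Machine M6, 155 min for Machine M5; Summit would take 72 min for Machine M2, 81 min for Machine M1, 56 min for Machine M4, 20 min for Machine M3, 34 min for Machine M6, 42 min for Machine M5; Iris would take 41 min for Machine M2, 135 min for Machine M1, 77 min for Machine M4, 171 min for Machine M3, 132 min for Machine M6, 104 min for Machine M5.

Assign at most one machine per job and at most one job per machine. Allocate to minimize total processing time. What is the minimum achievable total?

Optimal: Talus→Machine M1 (25 min), Harbor→Machine M4 (32 min), Ridgeline→Machine M6 (27 min), Umbra→Machine M5 (155 min), Summit→Machine M3 (20 min), Iris→Machine M2 (41 min) — total 25+32+27+155+20+41 = 300 min.
Column-greedy (each machine in turn goes to its cheapest remaining job) gives 409 min, worse by 109.
Swapping Ridgeline↔Talus (Ridgeline→Machine M1 184 min, Talus→Machine M6 168 min) adds 300.
Checked against all permutations: 300 min is optimal.

Min total: 300 min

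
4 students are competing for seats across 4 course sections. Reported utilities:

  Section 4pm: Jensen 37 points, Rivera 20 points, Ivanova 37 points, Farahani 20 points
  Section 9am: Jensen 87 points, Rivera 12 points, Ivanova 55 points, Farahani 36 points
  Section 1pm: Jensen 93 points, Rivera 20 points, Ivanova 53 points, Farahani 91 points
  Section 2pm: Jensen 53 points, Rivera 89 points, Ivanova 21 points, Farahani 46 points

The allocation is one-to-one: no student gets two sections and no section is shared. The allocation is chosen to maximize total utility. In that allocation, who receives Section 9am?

Jensen receives Section 9am.

This is the linear assignment problem.
Optimal: Jensen→Section 9am (87 points), Rivera→Section 2pm (89 points), Ivanova→Section 4pm (37 points), Farahani→Section 1pm (91 points) — total 87+89+37+91 = 304 points.
Max-entry greedy (repeatedly take the single best remaining cell) gives 257 points, worse by 47.
Next-best assignment: Jensen→Section 4pm, Rivera→Section 2pm, Ivanova→Section 9am, Farahani→Section 1pm = 272 points.
Swapping Ivanova↔Jensen (Ivanova→Section 9am 55 points, Jensen→Section 4pm 37 points) loses 32.
No other one-to-one assignment exceeds 304 points.
Jensen's own top section is Section 1pm (93 points), but forcing Jensen→Section 1pm and reassigning the rest optimally gives only 257 points — worse by 47.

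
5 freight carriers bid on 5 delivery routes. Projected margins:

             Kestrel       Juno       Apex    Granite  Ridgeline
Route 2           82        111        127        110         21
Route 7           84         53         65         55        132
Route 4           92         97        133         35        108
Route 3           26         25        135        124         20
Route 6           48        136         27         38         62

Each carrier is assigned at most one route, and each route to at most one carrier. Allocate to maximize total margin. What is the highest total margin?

Max total: $611k

Treat this as an assignment problem: match each carrier to one route.
Optimal: Kestrel→Route 4 ($92k), Juno→Route 6 ($136k), Apex→Route 2 ($127k), Granite→Route 3 ($124k), Ridgeline→Route 7 ($132k) — total 92+136+127+124+132 = $611k.
Column-greedy (each route in turn goes to its best remaining carrier) gives $528k, worse by 83.
Next-best assignment: Kestrel→Route 2, Juno→Route 6, Apex→Route 4, Granite→Route 3, Ridgeline→Route 7 = $607k.
No other one-to-one assignment exceeds $611k.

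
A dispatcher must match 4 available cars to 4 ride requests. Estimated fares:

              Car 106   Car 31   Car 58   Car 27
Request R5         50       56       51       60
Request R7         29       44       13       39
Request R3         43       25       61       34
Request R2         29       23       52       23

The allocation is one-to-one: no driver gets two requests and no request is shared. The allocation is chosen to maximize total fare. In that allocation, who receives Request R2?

This is a one-to-one assignment (maximum-weight bipartite matching).
Optimal: Car 106→Request R3 ($43), Car 31→Request R7 ($44), Car 58→Request R2 ($52), Car 27→Request R5 ($60) — total 43+44+52+60 = $199.
Column-greedy (each request in turn goes to its best remaining driver) gives $194, worse by 5.
Swapping Car 27↔Car 31 (Car 27→Request R7 $39, Car 31→Request R5 $56) loses 9.
Car 58's own top request is Request R3 ($61), but forcing Car 58→Request R3 and reassigning the rest optimally gives only $194 — worse by 5.

Car 58 receives Request R2.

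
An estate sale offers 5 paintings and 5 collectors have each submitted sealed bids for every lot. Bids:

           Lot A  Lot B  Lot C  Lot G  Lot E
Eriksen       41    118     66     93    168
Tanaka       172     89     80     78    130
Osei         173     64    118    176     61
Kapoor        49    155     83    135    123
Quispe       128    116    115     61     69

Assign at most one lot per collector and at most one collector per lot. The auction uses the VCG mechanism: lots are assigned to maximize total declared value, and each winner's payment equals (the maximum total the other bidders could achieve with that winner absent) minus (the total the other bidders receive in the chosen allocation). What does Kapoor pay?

Efficient allocation: Eriksen→Lot E ($168), Tanaka→Lot A ($172), Osei→Lot G ($176), Kapoor→Lot B ($155), Quispe→Lot C ($115); total welfare W = $786.
Kapoor receives Lot B at value $155, so the others get W − 155 = $631.
Without Kapoor: best allocation of the remaining 4 bidders over all 5 lots is Eriksen→Lot E ($168), Tanaka→Lot A ($172), Osei→Lot G ($176), Quispe→Lot B ($116), total $632.
VCG payment = (others' best without Kapoor) − (others' welfare with Kapoor) = 632 − 631 = $1.

Kapoor pays $1.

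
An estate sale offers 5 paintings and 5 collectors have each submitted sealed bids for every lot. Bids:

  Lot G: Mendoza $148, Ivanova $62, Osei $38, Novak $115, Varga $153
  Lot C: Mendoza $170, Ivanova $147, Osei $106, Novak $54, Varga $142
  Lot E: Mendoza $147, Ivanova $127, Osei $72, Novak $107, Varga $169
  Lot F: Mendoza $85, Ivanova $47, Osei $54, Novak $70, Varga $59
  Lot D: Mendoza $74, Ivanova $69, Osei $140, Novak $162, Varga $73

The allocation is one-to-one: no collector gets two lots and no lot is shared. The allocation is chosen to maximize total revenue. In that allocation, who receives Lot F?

Optimal: Mendoza→Lot G ($148), Ivanova→Lot C ($147), Osei→Lot F ($54), Novak→Lot D ($162), Varga→Lot E ($169) — total 148+147+54+162+169 = $680.
Row-greedy (each collector in turn takes its best remaining lot) gives $611, worse by 69.
Next-best assignment: Mendoza→Lot G, Ivanova→Lot C, Osei→Lot D, Novak→Lot F, Varga→Lot E = $674.
Every other assignment is strictly worse.
Osei's own top lot is Lot D ($140), but forcing Osei→Lot D and reassigning the rest optimally gives only $674 — worse by 6.

Osei receives Lot F.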